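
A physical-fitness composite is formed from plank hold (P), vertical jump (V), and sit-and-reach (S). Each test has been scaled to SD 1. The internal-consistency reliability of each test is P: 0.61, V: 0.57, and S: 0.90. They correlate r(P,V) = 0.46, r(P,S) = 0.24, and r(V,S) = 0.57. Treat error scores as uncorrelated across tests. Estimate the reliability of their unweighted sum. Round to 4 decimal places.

Var(P+V+S) = 3 + 2·[0.46 + 0.24 + 0.57] = 3 + 2.54 = 5.54.
Because errors are independent across components, Cov(Tᵢ,Tⱼ) = Cov(Xᵢ,Xⱼ); the off-diagonal part of the true-score variance is the same as above.
True-score variance = [0.61 + 0.57 + 0.90] + 2.54 = 2.08 + 2.54 = 4.62.
Reliability = 4.62 / 5.54 = 0.8339.

0.8339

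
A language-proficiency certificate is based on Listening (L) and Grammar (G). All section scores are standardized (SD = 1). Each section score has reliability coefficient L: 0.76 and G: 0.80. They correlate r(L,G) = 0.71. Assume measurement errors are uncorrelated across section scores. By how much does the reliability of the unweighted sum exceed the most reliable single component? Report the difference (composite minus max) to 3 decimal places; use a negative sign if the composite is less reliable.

Var(sum) = 2 + 1.42 = 3.42; true-score variance = 1.56 + 1.42 = 2.98; composite reliability = 0.8713.
Max component reliability = 0.8000.
Difference = 0.8713 − 0.8000 = 0.071.

0.071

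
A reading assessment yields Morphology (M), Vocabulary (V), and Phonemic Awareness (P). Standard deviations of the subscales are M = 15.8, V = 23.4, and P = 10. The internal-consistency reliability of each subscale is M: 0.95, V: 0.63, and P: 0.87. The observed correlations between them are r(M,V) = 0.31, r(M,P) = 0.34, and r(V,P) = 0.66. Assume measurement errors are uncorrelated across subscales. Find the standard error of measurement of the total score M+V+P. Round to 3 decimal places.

Var(total) = 897.2 + 645.546 = 1542.75.
True-score variance = 669.121 + 645.546 = 1314.67, so reliability = 0.8522.
Error variance = 1542.75 − 1314.67 = 228.079; SEM = √228.079 = 15.102.

15.102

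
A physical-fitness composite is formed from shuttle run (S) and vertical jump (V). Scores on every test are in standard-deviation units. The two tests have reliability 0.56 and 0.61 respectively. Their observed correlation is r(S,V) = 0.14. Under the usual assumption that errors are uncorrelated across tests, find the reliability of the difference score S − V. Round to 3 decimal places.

0.517

Var(S−V) = 1 + 1 − 2·0.14 = 2 − 0.28 = 1.72.
Under uncorrelated errors the observed covariances equal the true-score covariances, so only the own-variance terms attenuate.
True-score variance = [0.56 + 0.61] − 0.28 = 1.17 − 0.28 = 0.89.
Reliability = 0.89 / 1.72 = 0.517.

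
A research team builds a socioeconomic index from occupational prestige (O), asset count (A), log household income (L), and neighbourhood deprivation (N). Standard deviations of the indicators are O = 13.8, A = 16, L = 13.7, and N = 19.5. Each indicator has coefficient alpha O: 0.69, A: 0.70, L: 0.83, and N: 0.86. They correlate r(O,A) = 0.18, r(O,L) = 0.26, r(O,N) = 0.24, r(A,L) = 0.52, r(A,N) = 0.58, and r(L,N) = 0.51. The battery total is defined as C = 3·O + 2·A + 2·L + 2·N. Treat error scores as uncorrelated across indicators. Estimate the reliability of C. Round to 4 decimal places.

0.8855

Var(C) = 3²·13.8² + 2²·16² + 2²·13.7² + 2²·19.5² + 2·[6·13.8·16·0.18 + 6·13.8·13.7·0.26 + 6·13.8·19.5·0.24 + 4·16·13.7·0.52 + 4·16·19.5·0.58 + 4·13.7·19.5·0.51] = 5009.72 + 5291.33 = 10301.
With uncorrelated errors the cross-covariances are all true-score covariance, so they carry over unchanged; only the diagonal terms shrink to ρᵢσᵢ².
True-score variance = [3²·13.8²·0.69 + 2²·16²·0.70 + 2²·13.7²·0.83 + 2²·19.5²·0.86] + 5291.33 = 3830.62 + 5291.33 = 9121.95.
Reliability = 9121.95 / 10301 = 0.8855.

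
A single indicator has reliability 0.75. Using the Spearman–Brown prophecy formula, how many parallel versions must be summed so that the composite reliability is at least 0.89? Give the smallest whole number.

3

k ≥ ρ*(1−ρ₁)/(ρ₁(1−ρ*)) = 0.89·0.25 / (0.75·0.11) = 2.697.
Smallest integer k = 3.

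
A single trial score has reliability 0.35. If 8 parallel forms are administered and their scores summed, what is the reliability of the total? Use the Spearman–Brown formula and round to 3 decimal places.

0.812

ρ_k = kρ / (1 + (k−1)ρ) = 8·0.35 / (1 + 7·0.35) = 2.800 / 3.450 = 0.812.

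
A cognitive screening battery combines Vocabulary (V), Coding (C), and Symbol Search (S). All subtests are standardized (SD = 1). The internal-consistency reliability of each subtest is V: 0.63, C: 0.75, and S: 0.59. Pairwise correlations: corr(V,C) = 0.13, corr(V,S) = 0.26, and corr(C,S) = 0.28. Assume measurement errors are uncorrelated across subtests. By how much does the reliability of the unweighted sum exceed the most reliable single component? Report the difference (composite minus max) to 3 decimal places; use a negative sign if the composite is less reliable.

0.013

Var(sum) = 3 + 1.34 = 4.34; true-score variance = 1.97 + 1.34 = 3.31; composite reliability = 0.7627.
Max component reliability = 0.7500.
Difference = 0.7627 − 0.7500 = 0.013.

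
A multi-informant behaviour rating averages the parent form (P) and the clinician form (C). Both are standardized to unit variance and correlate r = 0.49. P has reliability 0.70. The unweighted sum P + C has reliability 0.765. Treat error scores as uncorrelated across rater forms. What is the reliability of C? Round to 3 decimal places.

0.600

Var(P+C) = 2 + 2·0.49 = 2.980.
True-score variance = ρ_P + ρ_C + 2·0.49, so 0.765 = (0.70 + ρ_C + 0.98) / 2.980.
ρ_C = 0.765·2.980 − 0.70 − 0.98 = 0.600.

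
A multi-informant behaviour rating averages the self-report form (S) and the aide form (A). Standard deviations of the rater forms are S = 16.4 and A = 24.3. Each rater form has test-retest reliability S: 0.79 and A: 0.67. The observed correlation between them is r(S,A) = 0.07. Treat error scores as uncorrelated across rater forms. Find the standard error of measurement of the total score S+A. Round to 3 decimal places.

Var(total) = 859.45 + 55.7928 = 915.243.
True-score variance = 608.107 + 55.7928 = 663.899, so reliability = 0.7254.
Error variance = 915.243 − 663.899 = 251.343; SEM = √251.343 = 15.854.

15.854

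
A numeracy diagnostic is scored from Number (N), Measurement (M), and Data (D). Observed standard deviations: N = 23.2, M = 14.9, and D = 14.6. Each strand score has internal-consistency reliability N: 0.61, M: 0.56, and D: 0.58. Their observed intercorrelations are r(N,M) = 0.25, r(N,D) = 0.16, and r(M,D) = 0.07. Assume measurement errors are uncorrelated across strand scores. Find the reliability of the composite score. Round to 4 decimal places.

Var(N+M+D) = 23.2² + 14.9² + 14.6² + 2·[23.2·14.9·0.25 + 23.2·14.6·0.16 + 14.9·14.6·0.07] = 973.41 + 311.686 = 1285.1.
With uncorrelated errors the cross-covariances are all true-score covariance, so they carry over unchanged; only the diagonal terms shrink to ρᵢσᵢ².
True-score variance = [23.2²·0.61 + 14.9²·0.56 + 14.6²·0.58] + 311.686 = 576.285 + 311.686 = 887.971.
Reliability = 887.971 / 1285.1 = 0.6910.

0.6910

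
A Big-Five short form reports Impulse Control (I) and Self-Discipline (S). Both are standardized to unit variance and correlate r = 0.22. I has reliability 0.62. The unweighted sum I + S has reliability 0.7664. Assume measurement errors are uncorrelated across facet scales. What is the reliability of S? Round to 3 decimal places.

0.810

Var(I+S) = 2 + 2·0.22 = 2.440.
True-score variance = ρ_I + ρ_S + 2·0.22, so 0.7664 = (0.62 + ρ_S + 0.44) / 2.440.
ρ_S = 0.7664·2.440 − 0.62 − 0.44 = 0.810.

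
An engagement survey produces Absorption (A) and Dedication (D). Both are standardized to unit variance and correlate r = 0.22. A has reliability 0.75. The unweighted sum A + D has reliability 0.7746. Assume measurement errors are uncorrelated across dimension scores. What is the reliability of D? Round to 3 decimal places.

0.700

Var(A+D) = 2 + 2·0.22 = 2.440.
True-score variance = ρ_A + ρ_D + 2·0.22, so 0.7746 = (0.75 + ρ_D + 0.44) / 2.440.
ρ_D = 0.7746·2.440 − 0.75 − 0.44 = 0.700.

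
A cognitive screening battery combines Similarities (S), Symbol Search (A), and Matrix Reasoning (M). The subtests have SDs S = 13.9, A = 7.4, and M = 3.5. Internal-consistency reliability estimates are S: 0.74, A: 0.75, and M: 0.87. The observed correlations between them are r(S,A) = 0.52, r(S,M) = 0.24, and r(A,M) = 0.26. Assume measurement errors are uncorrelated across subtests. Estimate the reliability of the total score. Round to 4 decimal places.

0.8378

Var(S+A+M) = 13.9² + 7.4² + 3.5² + 2·[13.9·7.4·0.52 + 13.9·3.5·0.24 + 7.4·3.5·0.26] = 260.22 + 143.794 = 404.014.
Under uncorrelated errors the observed covariances equal the true-score covariances, so only the own-variance terms attenuate.
True-score variance = [13.9²·0.74 + 7.4²·0.75 + 3.5²·0.87] + 143.794 = 194.703 + 143.794 = 338.497.
Reliability = 338.497 / 404.014 = 0.8378.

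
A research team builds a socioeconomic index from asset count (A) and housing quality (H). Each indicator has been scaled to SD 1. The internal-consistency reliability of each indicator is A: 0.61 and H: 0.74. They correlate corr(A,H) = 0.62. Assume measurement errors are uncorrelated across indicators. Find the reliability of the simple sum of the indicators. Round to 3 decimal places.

0.799

Var(A+H) = 2 + 2·[0.62] = 2 + 1.24 = 3.24.
Because errors are independent across components, Cov(Tᵢ,Tⱼ) = Cov(Xᵢ,Xⱼ); the off-diagonal part of the true-score variance is the same as above.
True-score variance = [0.61 + 0.74] + 1.24 = 1.35 + 1.24 = 2.59.
Reliability = 2.59 / 3.24 = 0.799.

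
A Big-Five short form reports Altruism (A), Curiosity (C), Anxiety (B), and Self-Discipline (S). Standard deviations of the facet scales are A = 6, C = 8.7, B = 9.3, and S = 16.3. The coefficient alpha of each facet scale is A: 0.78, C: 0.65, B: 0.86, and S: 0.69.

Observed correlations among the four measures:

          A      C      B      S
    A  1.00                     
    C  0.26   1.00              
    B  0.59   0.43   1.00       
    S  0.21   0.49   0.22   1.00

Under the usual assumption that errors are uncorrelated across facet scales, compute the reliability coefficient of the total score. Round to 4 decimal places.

0.8524

Var(A+C+B+S) = 6² + 8.7² + 9.3² + 16.3² + 2·[6·8.7·0.26 + 6·9.3·0.59 + 6·16.3·0.21 + 8.7·9.3·0.43 + 8.7·16.3·0.49 + 9.3·16.3·0.22] = 463.87 + 409.32 = 873.19.
Because errors are independent across components, Cov(Tᵢ,Tⱼ) = Cov(Xᵢ,Xⱼ); the off-diagonal part of the true-score variance is the same as above.
True-score variance = [6²·0.78 + 8.7²·0.65 + 9.3²·0.86 + 16.3²·0.69] + 409.32 = 334.986 + 409.32 = 744.306.
Reliability = 744.306 / 873.19 = 0.8524.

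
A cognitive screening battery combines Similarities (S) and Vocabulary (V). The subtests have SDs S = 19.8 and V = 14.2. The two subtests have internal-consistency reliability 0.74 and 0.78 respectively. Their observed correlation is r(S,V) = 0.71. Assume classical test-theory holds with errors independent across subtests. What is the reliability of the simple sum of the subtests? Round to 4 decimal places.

0.8527

Var(S+V) = 19.8² + 14.2² + 2·[19.8·14.2·0.71] = 593.68 + 399.247 = 992.927.
Because errors are independent across components, Cov(Tᵢ,Tⱼ) = Cov(Xᵢ,Xⱼ); the off-diagonal part of the true-score variance is the same as above.
True-score variance = [19.8²·0.74 + 14.2²·0.78] + 399.247 = 447.389 + 399.247 = 846.636.
Reliability = 846.636 / 992.927 = 0.8527.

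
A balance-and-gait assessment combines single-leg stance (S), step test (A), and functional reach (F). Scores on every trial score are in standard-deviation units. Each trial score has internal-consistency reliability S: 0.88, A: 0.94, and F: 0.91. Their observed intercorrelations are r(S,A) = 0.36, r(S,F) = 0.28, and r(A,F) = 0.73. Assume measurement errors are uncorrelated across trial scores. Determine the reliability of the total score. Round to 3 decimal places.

Var(S+A+F) = 3 + 2·[0.36 + 0.28 + 0.73] = 3 + 2.74 = 5.74.
Under uncorrelated errors the observed covariances equal the true-score covariances, so only the own-variance terms attenuate.
True-score variance = [0.88 + 0.94 + 0.91] + 2.74 = 2.73 + 2.74 = 5.47.
Reliability = 5.47 / 5.74 = 0.953.

0.953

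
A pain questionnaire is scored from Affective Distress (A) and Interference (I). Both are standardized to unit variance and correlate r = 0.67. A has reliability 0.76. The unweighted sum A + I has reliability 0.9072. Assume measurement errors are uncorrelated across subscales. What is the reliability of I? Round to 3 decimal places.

Var(A+I) = 2 + 2·0.67 = 3.340.
True-score variance = ρ_A + ρ_I + 2·0.67, so 0.9072 = (0.76 + ρ_I + 1.34) / 3.340.
ρ_I = 0.9072·3.340 − 0.76 − 1.34 = 0.930.

0.930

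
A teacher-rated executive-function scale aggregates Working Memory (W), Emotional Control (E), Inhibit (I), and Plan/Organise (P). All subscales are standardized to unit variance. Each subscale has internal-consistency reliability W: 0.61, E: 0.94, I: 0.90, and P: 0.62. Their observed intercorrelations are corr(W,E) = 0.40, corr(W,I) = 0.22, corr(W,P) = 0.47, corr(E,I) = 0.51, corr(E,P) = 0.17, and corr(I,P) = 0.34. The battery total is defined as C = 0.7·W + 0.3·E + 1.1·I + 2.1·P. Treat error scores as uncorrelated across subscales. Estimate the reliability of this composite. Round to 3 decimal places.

0.805

Var(C) = 0.7² + 0.3² + 1.1² + 2.1² + 2·[0.21·0.40 + 0.77·0.22 + 1.47·0.47 + 0.33·0.51 + 0.63·0.17 + 2.31·0.34] = 6.2 + 4.0102 = 10.2102.
Under uncorrelated errors the observed covariances equal the true-score covariances, so only the own-variance terms attenuate.
True-score variance = [0.7²·0.61 + 0.3²·0.94 + 1.1²·0.90 + 2.1²·0.62] + 4.0102 = 4.2067 + 4.0102 = 8.2169.
Reliability = 8.2169 / 10.2102 = 0.805.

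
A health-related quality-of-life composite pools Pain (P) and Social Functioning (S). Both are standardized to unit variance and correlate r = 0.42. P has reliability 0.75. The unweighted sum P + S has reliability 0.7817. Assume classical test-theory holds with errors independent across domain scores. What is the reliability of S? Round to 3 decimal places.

Var(P+S) = 2 + 2·0.42 = 2.840.
True-score variance = ρ_P + ρ_S + 2·0.42, so 0.7817 = (0.75 + ρ_S + 0.84) / 2.840.
ρ_S = 0.7817·2.840 − 0.75 − 0.84 = 0.630.

0.630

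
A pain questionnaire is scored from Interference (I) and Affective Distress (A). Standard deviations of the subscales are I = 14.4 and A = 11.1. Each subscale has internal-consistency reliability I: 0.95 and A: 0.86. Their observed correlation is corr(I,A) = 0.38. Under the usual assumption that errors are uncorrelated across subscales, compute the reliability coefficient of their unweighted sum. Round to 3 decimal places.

Var(I+A) = 14.4² + 11.1² + 2·[14.4·11.1·0.38] = 330.57 + 121.478 = 452.048.
Under uncorrelated errors the observed covariances equal the true-score covariances, so only the own-variance terms attenuate.
True-score variance = [14.4²·0.95 + 11.1²·0.86] + 121.478 = 302.953 + 121.478 = 424.431.
Reliability = 424.431 / 452.048 = 0.939.

0.939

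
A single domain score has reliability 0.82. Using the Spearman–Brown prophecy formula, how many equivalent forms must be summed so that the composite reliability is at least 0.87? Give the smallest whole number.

2

k ≥ ρ*(1−ρ₁)/(ρ₁(1−ρ*)) = 0.87·0.18 / (0.82·0.13) = 1.469.
Smallest integer k = 2.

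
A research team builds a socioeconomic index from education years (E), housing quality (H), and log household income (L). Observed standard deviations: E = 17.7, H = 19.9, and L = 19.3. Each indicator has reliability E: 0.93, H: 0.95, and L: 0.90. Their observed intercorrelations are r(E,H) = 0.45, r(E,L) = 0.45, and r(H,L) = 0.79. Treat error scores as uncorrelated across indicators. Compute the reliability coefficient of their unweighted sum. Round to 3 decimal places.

0.966

Var(E+H+L) = 17.7² + 19.9² + 19.3² + 2·[17.7·19.9·0.45 + 17.7·19.3·0.45 + 19.9·19.3·0.79] = 1081.79 + 1231.29 = 2313.08.
Under uncorrelated errors the observed covariances equal the true-score covariances, so only the own-variance terms attenuate.
True-score variance = [17.7²·0.93 + 19.9²·0.95 + 19.3²·0.90] + 1231.29 = 1002.81 + 1231.29 = 2234.1.
Reliability = 2234.1 / 2313.08 = 0.966.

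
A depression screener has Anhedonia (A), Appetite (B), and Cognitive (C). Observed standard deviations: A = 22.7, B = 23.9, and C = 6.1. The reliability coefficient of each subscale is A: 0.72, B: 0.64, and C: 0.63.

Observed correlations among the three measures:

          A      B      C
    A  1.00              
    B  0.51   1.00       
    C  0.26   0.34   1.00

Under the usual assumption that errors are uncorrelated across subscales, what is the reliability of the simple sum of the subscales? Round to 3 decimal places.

0.803

Var(A+B+C) = 22.7² + 23.9² + 6.1² + 2·[22.7·23.9·0.51 + 22.7·6.1·0.26 + 23.9·6.1·0.34] = 1123.71 + 724.522 = 1848.23.
With uncorrelated errors the cross-covariances are all true-score covariance, so they carry over unchanged; only the diagonal terms shrink to ρᵢσᵢ².
True-score variance = [22.7²·0.72 + 23.9²·0.64 + 6.1²·0.63] + 724.522 = 760.025 + 724.522 = 1484.55.
Reliability = 1484.55 / 1848.23 = 0.803.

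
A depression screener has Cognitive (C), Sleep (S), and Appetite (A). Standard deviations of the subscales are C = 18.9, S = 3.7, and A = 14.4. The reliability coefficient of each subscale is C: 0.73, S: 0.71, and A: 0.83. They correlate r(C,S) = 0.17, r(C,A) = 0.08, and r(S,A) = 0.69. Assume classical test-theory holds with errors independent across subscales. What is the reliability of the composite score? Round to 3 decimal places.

0.811

Var(C+S+A) = 18.9² + 3.7² + 14.4² + 2·[18.9·3.7·0.17 + 18.9·14.4·0.08 + 3.7·14.4·0.69] = 578.26 + 140.848 = 719.108.
Under uncorrelated errors the observed covariances equal the true-score covariances, so only the own-variance terms attenuate.
True-score variance = [18.9²·0.73 + 3.7²·0.71 + 14.4²·0.83] + 140.848 = 442.592 + 140.848 = 583.44.
Reliability = 583.44 / 719.108 = 0.811.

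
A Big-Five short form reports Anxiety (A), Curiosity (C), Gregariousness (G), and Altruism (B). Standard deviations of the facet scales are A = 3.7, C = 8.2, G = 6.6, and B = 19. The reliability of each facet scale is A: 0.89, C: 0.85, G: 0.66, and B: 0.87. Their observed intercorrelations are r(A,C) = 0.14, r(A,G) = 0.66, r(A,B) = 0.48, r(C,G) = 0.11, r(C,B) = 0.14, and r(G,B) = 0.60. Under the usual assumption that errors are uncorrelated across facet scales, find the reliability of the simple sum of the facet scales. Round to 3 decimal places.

0.908

Var(A+C+G+B) = 3.7² + 8.2² + 6.6² + 19² + 2·[3.7·8.2·0.14 + 3.7·6.6·0.66 + 3.7·19·0.48 + 8.2·6.6·0.11 + 8.2·19·0.14 + 6.6·19·0.60] = 485.49 + 314.228 = 799.718.
With uncorrelated errors the cross-covariances are all true-score covariance, so they carry over unchanged; only the diagonal terms shrink to ρᵢσᵢ².
True-score variance = [3.7²·0.89 + 8.2²·0.85 + 6.6²·0.66 + 19²·0.87] + 314.228 = 412.158 + 314.228 = 726.386.
Reliability = 726.386 / 799.718 = 0.908.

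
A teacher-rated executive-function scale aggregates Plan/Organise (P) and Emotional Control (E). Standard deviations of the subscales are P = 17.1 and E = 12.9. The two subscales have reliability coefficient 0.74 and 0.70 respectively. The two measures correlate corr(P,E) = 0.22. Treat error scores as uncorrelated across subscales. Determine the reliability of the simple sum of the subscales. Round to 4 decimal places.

Var(P+E) = 17.1² + 12.9² + 2·[17.1·12.9·0.22] = 458.82 + 97.0596 = 555.88.
With uncorrelated errors the cross-covariances are all true-score covariance, so they carry over unchanged; only the diagonal terms shrink to ρᵢσᵢ².
True-score variance = [17.1²·0.74 + 12.9²·0.70] + 97.0596 = 332.87 + 97.0596 = 429.93.
Reliability = 429.93 / 555.88 = 0.7734.

0.7734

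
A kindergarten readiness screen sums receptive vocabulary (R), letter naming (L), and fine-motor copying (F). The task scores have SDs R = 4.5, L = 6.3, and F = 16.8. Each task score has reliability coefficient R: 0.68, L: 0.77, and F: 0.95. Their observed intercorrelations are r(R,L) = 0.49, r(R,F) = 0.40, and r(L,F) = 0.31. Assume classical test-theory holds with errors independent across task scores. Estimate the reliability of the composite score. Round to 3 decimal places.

Var(R+L+F) = 4.5² + 6.3² + 16.8² + 2·[4.5·6.3·0.49 + 4.5·16.8·0.40 + 6.3·16.8·0.31] = 342.18 + 153.884 = 496.064.
Because errors are independent across components, Cov(Tᵢ,Tⱼ) = Cov(Xᵢ,Xⱼ); the off-diagonal part of the true-score variance is the same as above.
True-score variance = [4.5²·0.68 + 6.3²·0.77 + 16.8²·0.95] + 153.884 = 312.459 + 153.884 = 466.343.
Reliability = 466.343 / 496.064 = 0.940.

0.940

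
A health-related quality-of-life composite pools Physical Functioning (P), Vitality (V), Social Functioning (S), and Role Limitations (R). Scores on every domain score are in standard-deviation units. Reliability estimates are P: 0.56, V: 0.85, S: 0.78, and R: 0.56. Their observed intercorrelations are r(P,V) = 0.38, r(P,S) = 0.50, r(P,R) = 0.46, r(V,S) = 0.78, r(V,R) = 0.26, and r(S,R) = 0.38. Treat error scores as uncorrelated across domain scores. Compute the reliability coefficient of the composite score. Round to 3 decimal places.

0.869

Var(P+V+S+R) = 4 + 2·[0.38 + 0.50 + 0.46 + 0.78 + 0.26 + 0.38] = 4 + 5.52 = 9.52.
With uncorrelated errors the cross-covariances are all true-score covariance, so they carry over unchanged; only the diagonal terms shrink to ρᵢσᵢ².
True-score variance = [0.56 + 0.85 + 0.78 + 0.56] + 5.52 = 2.75 + 5.52 = 8.27.
Reliability = 8.27 / 9.52 = 0.869.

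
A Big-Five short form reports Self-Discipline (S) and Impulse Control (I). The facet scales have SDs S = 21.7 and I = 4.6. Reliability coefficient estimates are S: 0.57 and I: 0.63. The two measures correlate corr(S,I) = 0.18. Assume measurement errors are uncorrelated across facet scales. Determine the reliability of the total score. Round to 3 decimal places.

Var(S+I) = 21.7² + 4.6² + 2·[21.7·4.6·0.18] = 492.05 + 35.9352 = 527.985.
Under uncorrelated errors the observed covariances equal the true-score covariances, so only the own-variance terms attenuate.
True-score variance = [21.7²·0.57 + 4.6²·0.63] + 35.9352 = 281.738 + 35.9352 = 317.673.
Reliability = 317.673 / 527.985 = 0.602.

0.602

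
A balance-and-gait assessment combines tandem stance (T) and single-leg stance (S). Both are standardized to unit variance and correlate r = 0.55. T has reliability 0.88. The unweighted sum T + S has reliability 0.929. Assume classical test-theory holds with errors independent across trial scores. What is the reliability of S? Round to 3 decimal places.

Var(T+S) = 2 + 2·0.55 = 3.100.
True-score variance = ρ_T + ρ_S + 2·0.55, so 0.929 = (0.88 + ρ_S + 1.10) / 3.100.
ρ_S = 0.929·3.100 − 0.88 − 1.10 = 0.900.

0.900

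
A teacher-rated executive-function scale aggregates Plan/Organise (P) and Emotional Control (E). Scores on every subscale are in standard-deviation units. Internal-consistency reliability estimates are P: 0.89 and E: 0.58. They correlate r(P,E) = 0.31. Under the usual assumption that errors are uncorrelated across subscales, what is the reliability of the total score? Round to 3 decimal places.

Var(P+E) = 2 + 2·[0.31] = 2 + 0.62 = 2.62.
Under uncorrelated errors the observed covariances equal the true-score covariances, so only the own-variance terms attenuate.
True-score variance = [0.89 + 0.58] + 0.62 = 1.47 + 0.62 = 2.09.
Reliability = 2.09 / 2.62 = 0.798.

0.798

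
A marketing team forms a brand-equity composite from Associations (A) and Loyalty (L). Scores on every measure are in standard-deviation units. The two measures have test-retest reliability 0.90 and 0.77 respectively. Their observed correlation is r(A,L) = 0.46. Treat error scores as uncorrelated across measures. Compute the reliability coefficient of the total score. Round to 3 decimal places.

Var(A+L) = 2 + 2·[0.46] = 2 + 0.92 = 2.92.
Under uncorrelated errors the observed covariances equal the true-score covariances, so only the own-variance terms attenuate.
True-score variance = [0.90 + 0.77] + 0.92 = 1.67 + 0.92 = 2.59.
Reliability = 2.59 / 2.92 = 0.887.

0.887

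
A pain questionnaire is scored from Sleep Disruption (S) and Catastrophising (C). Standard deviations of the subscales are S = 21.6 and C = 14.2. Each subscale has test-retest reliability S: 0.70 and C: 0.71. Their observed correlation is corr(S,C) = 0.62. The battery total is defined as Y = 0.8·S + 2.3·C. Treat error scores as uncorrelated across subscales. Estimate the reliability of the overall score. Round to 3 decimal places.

Var(Y) = 0.8²·21.6² + 2.3²·14.2² + 2·[1.84·21.6·14.2·0.62] = 1365.27 + 699.812 = 2065.09.
Under uncorrelated errors the observed covariances equal the true-score covariances, so only the own-variance terms attenuate.
True-score variance = [0.8²·21.6²·0.70 + 2.3²·14.2²·0.71] + 699.812 = 966.359 + 699.812 = 1666.17.
Reliability = 1666.17 / 2065.09 = 0.807.

0.807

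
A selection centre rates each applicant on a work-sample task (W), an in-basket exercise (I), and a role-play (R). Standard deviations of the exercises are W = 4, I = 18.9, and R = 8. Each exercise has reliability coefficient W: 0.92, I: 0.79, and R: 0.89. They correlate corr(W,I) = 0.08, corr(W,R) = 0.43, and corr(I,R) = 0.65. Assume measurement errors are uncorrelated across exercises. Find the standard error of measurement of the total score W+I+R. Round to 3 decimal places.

Var(total) = 437.21 + 236.176 = 673.386.
True-score variance = 353.876 + 236.176 = 590.052, so reliability = 0.8762.
Error variance = 673.386 − 590.052 = 83.3341; SEM = √83.3341 = 9.129.

9.129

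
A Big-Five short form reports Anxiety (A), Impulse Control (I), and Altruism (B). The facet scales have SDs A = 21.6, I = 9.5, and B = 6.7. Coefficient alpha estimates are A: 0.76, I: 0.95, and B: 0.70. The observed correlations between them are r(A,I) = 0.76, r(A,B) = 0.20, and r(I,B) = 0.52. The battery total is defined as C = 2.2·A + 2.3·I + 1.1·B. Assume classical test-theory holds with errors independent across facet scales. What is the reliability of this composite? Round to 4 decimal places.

Var(C) = 2.2²·21.6² + 2.3²·9.5² + 1.1²·6.7² + 2·[5.06·21.6·9.5·0.76 + 2.42·21.6·6.7·0.20 + 2.53·9.5·6.7·0.52] = 2789.89 + 1885.8 = 4675.69.
Under uncorrelated errors the observed covariances equal the true-score covariances, so only the own-variance terms attenuate.
True-score variance = [2.2²·21.6²·0.76 + 2.3²·9.5²·0.95 + 1.1²·6.7²·0.70] + 1885.8 = 2207.77 + 1885.8 = 4093.57.
Reliability = 4093.57 / 4675.69 = 0.8755.

0.8755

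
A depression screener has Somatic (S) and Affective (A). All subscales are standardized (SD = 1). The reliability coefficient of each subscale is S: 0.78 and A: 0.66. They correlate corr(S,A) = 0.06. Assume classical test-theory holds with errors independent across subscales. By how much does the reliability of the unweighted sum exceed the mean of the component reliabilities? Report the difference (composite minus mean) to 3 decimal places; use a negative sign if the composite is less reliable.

0.016

Var(sum) = 2 + 0.12 = 2.12; true-score variance = 1.44 + 0.12 = 1.56; composite reliability = 0.7358.
Mean component reliability = 0.7200.
Difference = 0.7358 − 0.7200 = 0.016.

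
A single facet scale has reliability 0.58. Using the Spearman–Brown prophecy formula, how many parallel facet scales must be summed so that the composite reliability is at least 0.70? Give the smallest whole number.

k ≥ ρ*(1−ρ₁)/(ρ₁(1−ρ*)) = 0.70·0.42 / (0.58·0.30) = 1.690.
Smallest integer k = 2.

2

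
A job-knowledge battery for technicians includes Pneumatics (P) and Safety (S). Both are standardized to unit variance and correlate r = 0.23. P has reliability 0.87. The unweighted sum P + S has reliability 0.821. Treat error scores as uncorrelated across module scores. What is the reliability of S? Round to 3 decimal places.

Var(P+S) = 2 + 2·0.23 = 2.460.
True-score variance = ρ_P + ρ_S + 2·0.23, so 0.821 = (0.87 + ρ_S + 0.46) / 2.460.
ρ_S = 0.821·2.460 − 0.87 − 0.46 = 0.690.

0.690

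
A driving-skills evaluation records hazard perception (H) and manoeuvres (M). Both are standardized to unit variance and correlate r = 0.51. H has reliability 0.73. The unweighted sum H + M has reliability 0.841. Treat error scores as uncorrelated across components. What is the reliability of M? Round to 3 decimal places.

0.790

Var(H+M) = 2 + 2·0.51 = 3.020.
True-score variance = ρ_H + ρ_M + 2·0.51, so 0.841 = (0.73 + ρ_M + 1.02) / 3.020.
ρ_M = 0.841·3.020 − 0.73 − 1.02 = 0.790.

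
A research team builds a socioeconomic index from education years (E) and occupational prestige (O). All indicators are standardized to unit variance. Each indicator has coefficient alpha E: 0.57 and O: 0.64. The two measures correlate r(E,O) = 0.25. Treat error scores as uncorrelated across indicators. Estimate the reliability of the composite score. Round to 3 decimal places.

Var(E+O) = 2 + 2·[0.25] = 2 + 0.5 = 2.5.
Because errors are independent across components, Cov(Tᵢ,Tⱼ) = Cov(Xᵢ,Xⱼ); the off-diagonal part of the true-score variance is the same as above.
True-score variance = [0.57 + 0.64] + 0.5 = 1.21 + 0.5 = 1.71.
Reliability = 1.71 / 2.5 = 0.684.

0.684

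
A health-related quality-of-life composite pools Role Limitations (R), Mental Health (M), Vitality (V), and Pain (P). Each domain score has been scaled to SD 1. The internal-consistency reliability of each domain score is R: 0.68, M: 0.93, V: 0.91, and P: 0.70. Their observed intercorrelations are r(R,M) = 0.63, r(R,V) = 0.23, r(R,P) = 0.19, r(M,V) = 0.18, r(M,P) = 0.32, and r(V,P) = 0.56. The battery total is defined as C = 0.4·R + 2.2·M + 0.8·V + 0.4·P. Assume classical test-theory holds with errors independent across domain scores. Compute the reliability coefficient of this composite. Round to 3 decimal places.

Var(C) = 0.4² + 2.2² + 0.8² + 0.4² + 2·[0.88·0.63 + 0.32·0.23 + 0.16·0.19 + 1.76·0.18 + 0.88·0.32 + 0.32·0.56] = 5.8 + 2.872 = 8.672.
Under uncorrelated errors the observed covariances equal the true-score covariances, so only the own-variance terms attenuate.
True-score variance = [0.4²·0.68 + 2.2²·0.93 + 0.8²·0.91 + 0.4²·0.70] + 2.872 = 5.3044 + 2.872 = 8.1764.
Reliability = 8.1764 / 8.672 = 0.943.

0.943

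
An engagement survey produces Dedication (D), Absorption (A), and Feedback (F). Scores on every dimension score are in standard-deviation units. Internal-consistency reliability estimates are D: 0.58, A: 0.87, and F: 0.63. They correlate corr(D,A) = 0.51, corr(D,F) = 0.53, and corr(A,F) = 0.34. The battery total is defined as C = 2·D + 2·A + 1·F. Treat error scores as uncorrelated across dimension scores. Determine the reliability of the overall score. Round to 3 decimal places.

Var(C) = 2² + 2² + 1 + 2·[4·0.51 + 2·0.53 + 2·0.34] = 9 + 7.56 = 16.56.
Under uncorrelated errors the observed covariances equal the true-score covariances, so only the own-variance terms attenuate.
True-score variance = [2²·0.58 + 2²·0.87 + 0.63] + 7.56 = 6.43 + 7.56 = 13.99.
Reliability = 13.99 / 16.56 = 0.845.

0.845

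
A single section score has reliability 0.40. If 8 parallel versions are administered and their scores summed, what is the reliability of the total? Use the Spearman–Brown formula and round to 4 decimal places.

0.8421

ρ_k = kρ / (1 + (k−1)ρ) = 8·0.40 / (1 + 7·0.40) = 3.200 / 3.800 = 0.8421.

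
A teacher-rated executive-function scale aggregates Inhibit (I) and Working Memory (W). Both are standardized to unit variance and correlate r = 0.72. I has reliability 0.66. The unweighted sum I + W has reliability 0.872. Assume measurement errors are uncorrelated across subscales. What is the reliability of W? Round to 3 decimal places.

Var(I+W) = 2 + 2·0.72 = 3.440.
True-score variance = ρ_I + ρ_W + 2·0.72, so 0.872 = (0.66 + ρ_W + 1.44) / 3.440.
ρ_W = 0.872·3.440 − 0.66 − 1.44 = 0.900.

0.900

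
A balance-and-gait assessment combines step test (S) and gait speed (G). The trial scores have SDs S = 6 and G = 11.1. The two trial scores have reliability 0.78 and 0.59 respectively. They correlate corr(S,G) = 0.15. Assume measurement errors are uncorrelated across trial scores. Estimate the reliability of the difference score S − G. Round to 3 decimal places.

Var(S−G) = 6² + 11.1² − 2·6·11.1·0.15 = 159.21 − 19.98 = 139.23.
With uncorrelated errors the cross-covariances are all true-score covariance, so they carry over unchanged; only the diagonal terms shrink to ρᵢσᵢ².
True-score variance = [6²·0.78 + 11.1²·0.59] − 19.98 = 100.774 − 19.98 = 80.7939.
Reliability = 80.7939 / 139.23 = 0.580.

0.580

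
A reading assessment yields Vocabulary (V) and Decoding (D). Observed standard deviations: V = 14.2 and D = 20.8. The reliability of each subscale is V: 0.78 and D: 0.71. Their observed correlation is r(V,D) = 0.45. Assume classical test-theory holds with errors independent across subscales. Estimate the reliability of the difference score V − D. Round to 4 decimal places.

0.5391

Var(V−D) = 14.2² + 20.8² − 2·14.2·20.8·0.45 = 634.28 − 265.824 = 368.456.
With uncorrelated errors the cross-covariances are all true-score covariance, so they carry over unchanged; only the diagonal terms shrink to ρᵢσᵢ².
True-score variance = [14.2²·0.78 + 20.8²·0.71] − 265.824 = 464.454 − 265.824 = 198.63.
Reliability = 198.63 / 368.456 = 0.5391.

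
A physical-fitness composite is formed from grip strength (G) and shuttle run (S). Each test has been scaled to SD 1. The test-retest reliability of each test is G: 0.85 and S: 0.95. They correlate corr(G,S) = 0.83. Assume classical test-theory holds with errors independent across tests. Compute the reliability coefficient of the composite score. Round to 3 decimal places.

Var(G+S) = 2 + 2·[0.83] = 2 + 1.66 = 3.66.
Under uncorrelated errors the observed covariances equal the true-score covariances, so only the own-variance terms attenuate.
True-score variance = [0.85 + 0.95] + 1.66 = 1.8 + 1.66 = 3.46.
Reliability = 3.46 / 3.66 = 0.945.

0.945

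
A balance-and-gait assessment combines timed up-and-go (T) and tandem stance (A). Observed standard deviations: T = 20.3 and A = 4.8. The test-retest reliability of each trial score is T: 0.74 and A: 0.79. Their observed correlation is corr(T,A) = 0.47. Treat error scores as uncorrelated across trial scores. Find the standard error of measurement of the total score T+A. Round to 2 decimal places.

Var(total) = 435.13 + 91.5936 = 526.724.
True-score variance = 323.148 + 91.5936 = 414.742, so reliability = 0.7874.
Error variance = 526.724 − 414.742 = 111.982; SEM = √111.982 = 10.58.

10.58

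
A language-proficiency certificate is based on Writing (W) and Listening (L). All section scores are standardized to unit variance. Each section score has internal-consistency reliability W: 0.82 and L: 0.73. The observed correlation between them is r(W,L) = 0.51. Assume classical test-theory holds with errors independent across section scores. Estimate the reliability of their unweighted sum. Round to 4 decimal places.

0.8510

Var(W+L) = 2 + 2·[0.51] = 2 + 1.02 = 3.02.
Under uncorrelated errors the observed covariances equal the true-score covariances, so only the own-variance terms attenuate.
True-score variance = [0.82 + 0.73] + 1.02 = 1.55 + 1.02 = 2.57.
Reliability = 2.57 / 3.02 = 0.8510.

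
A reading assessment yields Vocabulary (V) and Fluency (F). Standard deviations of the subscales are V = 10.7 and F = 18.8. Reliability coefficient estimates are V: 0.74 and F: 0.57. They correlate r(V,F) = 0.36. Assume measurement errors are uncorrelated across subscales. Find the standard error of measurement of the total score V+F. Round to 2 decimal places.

13.48

Var(total) = 467.93 + 144.835 = 612.765.
True-score variance = 286.183 + 144.835 = 431.019, so reliability = 0.7034.
Error variance = 612.765 − 431.019 = 181.747; SEM = √181.747 = 13.48.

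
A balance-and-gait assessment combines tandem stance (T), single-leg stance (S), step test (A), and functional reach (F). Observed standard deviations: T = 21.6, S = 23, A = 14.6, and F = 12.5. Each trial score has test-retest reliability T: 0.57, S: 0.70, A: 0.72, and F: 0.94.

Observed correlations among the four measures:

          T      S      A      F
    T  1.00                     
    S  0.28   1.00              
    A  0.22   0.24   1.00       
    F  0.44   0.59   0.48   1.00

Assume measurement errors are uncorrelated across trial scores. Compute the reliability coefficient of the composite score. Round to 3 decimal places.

0.841

Var(T+S+A+F) = 21.6² + 23² + 14.6² + 12.5² + 2·[21.6·23·0.28 + 21.6·14.6·0.22 + 21.6·12.5·0.44 + 23·14.6·0.24 + 23·12.5·0.59 + 14.6·12.5·0.48] = 1364.97 + 1330.2 = 2695.17.
Under uncorrelated errors the observed covariances equal the true-score covariances, so only the own-variance terms attenuate.
True-score variance = [21.6²·0.57 + 23²·0.70 + 14.6²·0.72 + 12.5²·0.94] + 1330.2 = 936.589 + 1330.2 = 2266.79.
Reliability = 2266.79 / 2695.17 = 0.841.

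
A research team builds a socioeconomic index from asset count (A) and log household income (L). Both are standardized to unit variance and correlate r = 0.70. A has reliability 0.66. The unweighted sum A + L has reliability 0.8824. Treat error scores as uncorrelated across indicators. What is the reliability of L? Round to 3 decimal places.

Var(A+L) = 2 + 2·0.70 = 3.400.
True-score variance = ρ_A + ρ_L + 2·0.70, so 0.8824 = (0.66 + ρ_L + 1.40) / 3.400.
ρ_L = 0.8824·3.400 − 0.66 − 1.40 = 0.940.

0.940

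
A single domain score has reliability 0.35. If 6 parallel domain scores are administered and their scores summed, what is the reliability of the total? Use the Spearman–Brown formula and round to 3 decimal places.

ρ_k = kρ / (1 + (k−1)ρ) = 6·0.35 / (1 + 5·0.35) = 2.100 / 2.750 = 0.764.

0.764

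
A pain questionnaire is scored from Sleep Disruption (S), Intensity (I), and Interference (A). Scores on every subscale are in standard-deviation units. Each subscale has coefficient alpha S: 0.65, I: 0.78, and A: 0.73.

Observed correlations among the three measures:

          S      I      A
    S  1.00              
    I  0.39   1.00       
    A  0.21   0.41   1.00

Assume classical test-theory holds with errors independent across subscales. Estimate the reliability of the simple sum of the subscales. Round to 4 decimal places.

0.8327

Var(S+I+A) = 3 + 2·[0.39 + 0.21 + 0.41] = 3 + 2.02 = 5.02.
With uncorrelated errors the cross-covariances are all true-score covariance, so they carry over unchanged; only the diagonal terms shrink to ρᵢσᵢ².
True-score variance = [0.65 + 0.78 + 0.73] + 2.02 = 2.16 + 2.02 = 4.18.
Reliability = 4.18 / 5.02 = 0.8327.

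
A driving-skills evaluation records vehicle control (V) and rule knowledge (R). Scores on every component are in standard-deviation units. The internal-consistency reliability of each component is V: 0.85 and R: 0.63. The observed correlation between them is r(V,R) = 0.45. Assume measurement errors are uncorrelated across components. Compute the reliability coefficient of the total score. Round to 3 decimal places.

Var(V+R) = 2 + 2·[0.45] = 2 + 0.9 = 2.9.
Because errors are independent across components, Cov(Tᵢ,Tⱼ) = Cov(Xᵢ,Xⱼ); the off-diagonal part of the true-score variance is the same as above.
True-score variance = [0.85 + 0.63] + 0.9 = 1.48 + 0.9 = 2.38.
Reliability = 2.38 / 2.9 = 0.821.

0.821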